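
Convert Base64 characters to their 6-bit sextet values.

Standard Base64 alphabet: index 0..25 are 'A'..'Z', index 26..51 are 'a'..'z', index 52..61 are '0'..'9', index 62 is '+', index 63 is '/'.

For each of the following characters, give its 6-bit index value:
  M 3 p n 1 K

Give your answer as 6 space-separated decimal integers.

Answer: 12 55 41 39 53 10

Derivation:
'M': A..Z range, ord('M') − ord('A') = 12
'3': 0..9 range, 52 + ord('3') − ord('0') = 55
'p': a..z range, 26 + ord('p') − ord('a') = 41
'n': a..z range, 26 + ord('n') − ord('a') = 39
'1': 0..9 range, 52 + ord('1') − ord('0') = 53
'K': A..Z range, ord('K') − ord('A') = 10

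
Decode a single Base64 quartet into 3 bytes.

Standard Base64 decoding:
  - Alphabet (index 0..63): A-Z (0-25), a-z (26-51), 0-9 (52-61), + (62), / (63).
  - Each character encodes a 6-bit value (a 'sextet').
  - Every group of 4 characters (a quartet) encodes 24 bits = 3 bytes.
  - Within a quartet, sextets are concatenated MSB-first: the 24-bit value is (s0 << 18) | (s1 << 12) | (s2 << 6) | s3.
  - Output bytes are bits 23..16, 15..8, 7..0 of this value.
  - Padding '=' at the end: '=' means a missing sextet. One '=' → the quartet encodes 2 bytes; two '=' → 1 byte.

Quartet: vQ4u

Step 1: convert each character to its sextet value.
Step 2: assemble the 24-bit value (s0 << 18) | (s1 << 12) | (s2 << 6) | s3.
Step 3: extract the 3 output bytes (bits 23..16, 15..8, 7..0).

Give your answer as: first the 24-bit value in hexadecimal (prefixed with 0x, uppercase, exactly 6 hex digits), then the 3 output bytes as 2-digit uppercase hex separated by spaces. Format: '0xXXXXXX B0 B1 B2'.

Answer: 0xBD0E2E BD 0E 2E

Derivation:
Sextets: v=47, Q=16, 4=56, u=46
24-bit: (47<<18) | (16<<12) | (56<<6) | 46
      = 0xBC0000 | 0x010000 | 0x000E00 | 0x00002E
      = 0xBD0E2E
Bytes: (v>>16)&0xFF=BD, (v>>8)&0xFF=0E, v&0xFF=2E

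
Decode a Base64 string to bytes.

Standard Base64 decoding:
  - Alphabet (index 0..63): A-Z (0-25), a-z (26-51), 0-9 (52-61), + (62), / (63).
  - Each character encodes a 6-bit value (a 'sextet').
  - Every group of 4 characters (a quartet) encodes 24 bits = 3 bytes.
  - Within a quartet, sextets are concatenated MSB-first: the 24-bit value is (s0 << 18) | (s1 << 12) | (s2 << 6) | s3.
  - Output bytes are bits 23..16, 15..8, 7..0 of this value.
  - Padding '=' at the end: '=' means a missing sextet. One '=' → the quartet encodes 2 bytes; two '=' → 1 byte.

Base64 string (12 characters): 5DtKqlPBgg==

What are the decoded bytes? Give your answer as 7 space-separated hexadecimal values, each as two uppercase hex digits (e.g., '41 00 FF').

After char 0 ('5'=57): chars_in_quartet=1 acc=0x39 bytes_emitted=0
After char 1 ('D'=3): chars_in_quartet=2 acc=0xE43 bytes_emitted=0
After char 2 ('t'=45): chars_in_quartet=3 acc=0x390ED bytes_emitted=0
After char 3 ('K'=10): chars_in_quartet=4 acc=0xE43B4A -> emit E4 3B 4A, reset; bytes_emitted=3
After char 4 ('q'=42): chars_in_quartet=1 acc=0x2A bytes_emitted=3
After char 5 ('l'=37): chars_in_quartet=2 acc=0xAA5 bytes_emitted=3
After char 6 ('P'=15): chars_in_quartet=3 acc=0x2A94F bytes_emitted=3
After char 7 ('B'=1): chars_in_quartet=4 acc=0xAA53C1 -> emit AA 53 C1, reset; bytes_emitted=6
After char 8 ('g'=32): chars_in_quartet=1 acc=0x20 bytes_emitted=6
After char 9 ('g'=32): chars_in_quartet=2 acc=0x820 bytes_emitted=6
Padding '==': partial quartet acc=0x820 -> emit 82; bytes_emitted=7

Answer: E4 3B 4A AA 53 C1 82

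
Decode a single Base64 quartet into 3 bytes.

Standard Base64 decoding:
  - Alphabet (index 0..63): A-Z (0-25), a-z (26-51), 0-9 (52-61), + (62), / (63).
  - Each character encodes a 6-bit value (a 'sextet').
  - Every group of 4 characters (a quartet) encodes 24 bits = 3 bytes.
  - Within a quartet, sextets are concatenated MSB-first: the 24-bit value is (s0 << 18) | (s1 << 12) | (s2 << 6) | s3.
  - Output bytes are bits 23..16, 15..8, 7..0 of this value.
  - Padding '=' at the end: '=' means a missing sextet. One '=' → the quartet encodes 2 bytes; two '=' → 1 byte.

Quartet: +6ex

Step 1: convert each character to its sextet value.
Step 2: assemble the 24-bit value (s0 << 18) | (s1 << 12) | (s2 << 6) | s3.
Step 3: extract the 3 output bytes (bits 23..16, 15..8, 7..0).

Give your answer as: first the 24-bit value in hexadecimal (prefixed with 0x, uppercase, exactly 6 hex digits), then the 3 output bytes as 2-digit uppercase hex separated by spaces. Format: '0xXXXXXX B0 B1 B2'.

Answer: 0xFBA7B1 FB A7 B1

Derivation:
Sextets: +=62, 6=58, e=30, x=49
24-bit: (62<<18) | (58<<12) | (30<<6) | 49
      = 0xF80000 | 0x03A000 | 0x000780 | 0x000031
      = 0xFBA7B1
Bytes: (v>>16)&0xFF=FB, (v>>8)&0xFF=A7, v&0xFF=B1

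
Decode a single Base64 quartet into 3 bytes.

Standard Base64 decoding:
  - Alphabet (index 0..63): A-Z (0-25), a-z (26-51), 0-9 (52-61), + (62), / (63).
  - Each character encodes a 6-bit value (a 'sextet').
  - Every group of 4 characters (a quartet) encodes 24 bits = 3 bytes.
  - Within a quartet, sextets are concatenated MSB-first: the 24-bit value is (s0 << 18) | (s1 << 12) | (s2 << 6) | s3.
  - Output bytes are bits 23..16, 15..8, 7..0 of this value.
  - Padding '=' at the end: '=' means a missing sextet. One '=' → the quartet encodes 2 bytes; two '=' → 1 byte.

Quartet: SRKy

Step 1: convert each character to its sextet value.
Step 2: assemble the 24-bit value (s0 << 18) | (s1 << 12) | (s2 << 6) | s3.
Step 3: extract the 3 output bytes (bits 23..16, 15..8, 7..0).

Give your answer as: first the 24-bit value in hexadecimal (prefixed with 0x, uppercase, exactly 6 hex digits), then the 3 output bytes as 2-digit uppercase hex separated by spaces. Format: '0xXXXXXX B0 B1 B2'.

Answer: 0x4912B2 49 12 B2

Derivation:
Sextets: S=18, R=17, K=10, y=50
24-bit: (18<<18) | (17<<12) | (10<<6) | 50
      = 0x480000 | 0x011000 | 0x000280 | 0x000032
      = 0x4912B2
Bytes: (v>>16)&0xFF=49, (v>>8)&0xFF=12, v&0xFF=B2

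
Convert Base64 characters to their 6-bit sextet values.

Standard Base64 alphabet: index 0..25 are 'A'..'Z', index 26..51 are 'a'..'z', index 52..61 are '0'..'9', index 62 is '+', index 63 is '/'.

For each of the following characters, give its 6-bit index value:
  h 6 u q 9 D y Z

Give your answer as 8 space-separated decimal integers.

Answer: 33 58 46 42 61 3 50 25

Derivation:
'h': a..z range, 26 + ord('h') − ord('a') = 33
'6': 0..9 range, 52 + ord('6') − ord('0') = 58
'u': a..z range, 26 + ord('u') − ord('a') = 46
'q': a..z range, 26 + ord('q') − ord('a') = 42
'9': 0..9 range, 52 + ord('9') − ord('0') = 61
'D': A..Z range, ord('D') − ord('A') = 3
'y': a..z range, 26 + ord('y') − ord('a') = 50
'Z': A..Z range, ord('Z') − ord('A') = 25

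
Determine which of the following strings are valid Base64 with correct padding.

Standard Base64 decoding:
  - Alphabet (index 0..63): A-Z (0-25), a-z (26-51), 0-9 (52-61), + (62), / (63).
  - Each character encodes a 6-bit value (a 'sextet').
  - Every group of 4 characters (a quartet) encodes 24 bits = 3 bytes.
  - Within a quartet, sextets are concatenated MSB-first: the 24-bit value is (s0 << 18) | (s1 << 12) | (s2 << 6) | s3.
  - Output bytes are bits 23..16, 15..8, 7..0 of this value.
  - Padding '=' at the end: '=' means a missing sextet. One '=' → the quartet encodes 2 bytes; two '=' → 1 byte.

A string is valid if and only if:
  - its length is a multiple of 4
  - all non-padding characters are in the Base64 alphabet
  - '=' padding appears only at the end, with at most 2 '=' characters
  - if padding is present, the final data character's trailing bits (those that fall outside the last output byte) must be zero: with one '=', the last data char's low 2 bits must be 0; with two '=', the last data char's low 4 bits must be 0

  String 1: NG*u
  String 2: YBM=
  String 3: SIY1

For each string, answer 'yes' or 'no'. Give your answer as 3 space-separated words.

String 1: 'NG*u' → invalid (bad char(s): ['*'])
String 2: 'YBM=' → valid
String 3: 'SIY1' → valid

Answer: no yes yes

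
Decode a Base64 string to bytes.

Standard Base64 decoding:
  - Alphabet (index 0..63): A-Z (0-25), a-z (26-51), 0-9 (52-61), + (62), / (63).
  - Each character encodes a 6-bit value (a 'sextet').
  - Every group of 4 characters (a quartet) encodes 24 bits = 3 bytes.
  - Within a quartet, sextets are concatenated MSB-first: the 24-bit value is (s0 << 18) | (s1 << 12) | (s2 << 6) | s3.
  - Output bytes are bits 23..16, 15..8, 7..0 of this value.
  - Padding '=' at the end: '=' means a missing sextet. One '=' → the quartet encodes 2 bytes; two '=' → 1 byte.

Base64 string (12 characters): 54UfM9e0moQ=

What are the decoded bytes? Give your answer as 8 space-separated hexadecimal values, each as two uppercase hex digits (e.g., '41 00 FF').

After char 0 ('5'=57): chars_in_quartet=1 acc=0x39 bytes_emitted=0
After char 1 ('4'=56): chars_in_quartet=2 acc=0xE78 bytes_emitted=0
After char 2 ('U'=20): chars_in_quartet=3 acc=0x39E14 bytes_emitted=0
After char 3 ('f'=31): chars_in_quartet=4 acc=0xE7851F -> emit E7 85 1F, reset; bytes_emitted=3
After char 4 ('M'=12): chars_in_quartet=1 acc=0xC bytes_emitted=3
After char 5 ('9'=61): chars_in_quartet=2 acc=0x33D bytes_emitted=3
After char 6 ('e'=30): chars_in_quartet=3 acc=0xCF5E bytes_emitted=3
After char 7 ('0'=52): chars_in_quartet=4 acc=0x33D7B4 -> emit 33 D7 B4, reset; bytes_emitted=6
After char 8 ('m'=38): chars_in_quartet=1 acc=0x26 bytes_emitted=6
After char 9 ('o'=40): chars_in_quartet=2 acc=0x9A8 bytes_emitted=6
After char 10 ('Q'=16): chars_in_quartet=3 acc=0x26A10 bytes_emitted=6
Padding '=': partial quartet acc=0x26A10 -> emit 9A 84; bytes_emitted=8

Answer: E7 85 1F 33 D7 B4 9A 84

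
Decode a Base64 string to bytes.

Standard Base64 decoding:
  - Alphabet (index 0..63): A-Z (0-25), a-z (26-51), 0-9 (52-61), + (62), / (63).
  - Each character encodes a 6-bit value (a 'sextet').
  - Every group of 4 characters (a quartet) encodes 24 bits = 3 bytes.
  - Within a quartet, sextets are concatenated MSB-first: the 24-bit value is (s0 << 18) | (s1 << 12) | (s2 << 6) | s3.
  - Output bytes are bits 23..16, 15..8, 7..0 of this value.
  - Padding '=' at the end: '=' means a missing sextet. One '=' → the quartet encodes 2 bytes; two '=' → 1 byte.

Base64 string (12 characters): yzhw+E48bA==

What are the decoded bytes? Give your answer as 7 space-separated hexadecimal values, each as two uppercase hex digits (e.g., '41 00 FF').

After char 0 ('y'=50): chars_in_quartet=1 acc=0x32 bytes_emitted=0
After char 1 ('z'=51): chars_in_quartet=2 acc=0xCB3 bytes_emitted=0
After char 2 ('h'=33): chars_in_quartet=3 acc=0x32CE1 bytes_emitted=0
After char 3 ('w'=48): chars_in_quartet=4 acc=0xCB3870 -> emit CB 38 70, reset; bytes_emitted=3
After char 4 ('+'=62): chars_in_quartet=1 acc=0x3E bytes_emitted=3
After char 5 ('E'=4): chars_in_quartet=2 acc=0xF84 bytes_emitted=3
After char 6 ('4'=56): chars_in_quartet=3 acc=0x3E138 bytes_emitted=3
After char 7 ('8'=60): chars_in_quartet=4 acc=0xF84E3C -> emit F8 4E 3C, reset; bytes_emitted=6
After char 8 ('b'=27): chars_in_quartet=1 acc=0x1B bytes_emitted=6
After char 9 ('A'=0): chars_in_quartet=2 acc=0x6C0 bytes_emitted=6
Padding '==': partial quartet acc=0x6C0 -> emit 6C; bytes_emitted=7

Answer: CB 38 70 F8 4E 3C 6C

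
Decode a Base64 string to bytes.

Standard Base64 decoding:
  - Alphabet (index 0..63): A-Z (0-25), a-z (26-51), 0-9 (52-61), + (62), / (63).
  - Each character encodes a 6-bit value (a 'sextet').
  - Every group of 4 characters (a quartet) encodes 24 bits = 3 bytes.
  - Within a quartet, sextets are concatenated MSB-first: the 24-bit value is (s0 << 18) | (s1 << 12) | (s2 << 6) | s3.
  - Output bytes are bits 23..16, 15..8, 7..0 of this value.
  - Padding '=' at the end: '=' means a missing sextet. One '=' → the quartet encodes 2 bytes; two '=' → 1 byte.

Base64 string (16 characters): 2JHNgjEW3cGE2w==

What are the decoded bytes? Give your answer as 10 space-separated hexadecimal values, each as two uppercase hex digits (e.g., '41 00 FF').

After char 0 ('2'=54): chars_in_quartet=1 acc=0x36 bytes_emitted=0
After char 1 ('J'=9): chars_in_quartet=2 acc=0xD89 bytes_emitted=0
After char 2 ('H'=7): chars_in_quartet=3 acc=0x36247 bytes_emitted=0
After char 3 ('N'=13): chars_in_quartet=4 acc=0xD891CD -> emit D8 91 CD, reset; bytes_emitted=3
After char 4 ('g'=32): chars_in_quartet=1 acc=0x20 bytes_emitted=3
After char 5 ('j'=35): chars_in_quartet=2 acc=0x823 bytes_emitted=3
After char 6 ('E'=4): chars_in_quartet=3 acc=0x208C4 bytes_emitted=3
After char 7 ('W'=22): chars_in_quartet=4 acc=0x823116 -> emit 82 31 16, reset; bytes_emitted=6
After char 8 ('3'=55): chars_in_quartet=1 acc=0x37 bytes_emitted=6
After char 9 ('c'=28): chars_in_quartet=2 acc=0xDDC bytes_emitted=6
After char 10 ('G'=6): chars_in_quartet=3 acc=0x37706 bytes_emitted=6
After char 11 ('E'=4): chars_in_quartet=4 acc=0xDDC184 -> emit DD C1 84, reset; bytes_emitted=9
After char 12 ('2'=54): chars_in_quartet=1 acc=0x36 bytes_emitted=9
After char 13 ('w'=48): chars_in_quartet=2 acc=0xDB0 bytes_emitted=9
Padding '==': partial quartet acc=0xDB0 -> emit DB; bytes_emitted=10

Answer: D8 91 CD 82 31 16 DD C1 84 DB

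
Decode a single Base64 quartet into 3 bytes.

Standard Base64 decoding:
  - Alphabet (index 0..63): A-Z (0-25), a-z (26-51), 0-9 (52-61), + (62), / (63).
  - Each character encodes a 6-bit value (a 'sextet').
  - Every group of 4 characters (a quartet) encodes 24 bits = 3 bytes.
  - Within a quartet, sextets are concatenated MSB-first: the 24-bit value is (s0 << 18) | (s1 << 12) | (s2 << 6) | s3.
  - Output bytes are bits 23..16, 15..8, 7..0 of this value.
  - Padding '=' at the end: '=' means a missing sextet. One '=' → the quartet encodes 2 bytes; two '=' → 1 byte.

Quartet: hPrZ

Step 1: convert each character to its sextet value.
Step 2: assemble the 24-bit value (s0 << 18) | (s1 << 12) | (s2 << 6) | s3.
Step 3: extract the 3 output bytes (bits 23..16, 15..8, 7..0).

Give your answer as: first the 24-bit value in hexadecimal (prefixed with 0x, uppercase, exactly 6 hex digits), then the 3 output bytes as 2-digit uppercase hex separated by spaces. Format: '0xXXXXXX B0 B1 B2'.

Sextets: h=33, P=15, r=43, Z=25
24-bit: (33<<18) | (15<<12) | (43<<6) | 25
      = 0x840000 | 0x00F000 | 0x000AC0 | 0x000019
      = 0x84FAD9
Bytes: (v>>16)&0xFF=84, (v>>8)&0xFF=FA, v&0xFF=D9

Answer: 0x84FAD9 84 FA D9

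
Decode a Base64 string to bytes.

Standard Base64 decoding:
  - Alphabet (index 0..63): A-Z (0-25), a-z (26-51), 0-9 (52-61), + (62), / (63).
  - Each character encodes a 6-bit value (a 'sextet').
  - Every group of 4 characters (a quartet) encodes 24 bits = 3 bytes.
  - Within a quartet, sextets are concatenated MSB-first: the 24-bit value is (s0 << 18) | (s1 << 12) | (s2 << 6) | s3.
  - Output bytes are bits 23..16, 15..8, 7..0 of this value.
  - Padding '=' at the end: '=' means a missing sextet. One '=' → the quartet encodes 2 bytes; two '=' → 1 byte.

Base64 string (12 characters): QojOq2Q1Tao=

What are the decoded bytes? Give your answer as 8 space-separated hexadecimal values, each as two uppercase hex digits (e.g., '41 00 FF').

After char 0 ('Q'=16): chars_in_quartet=1 acc=0x10 bytes_emitted=0
After char 1 ('o'=40): chars_in_quartet=2 acc=0x428 bytes_emitted=0
After char 2 ('j'=35): chars_in_quartet=3 acc=0x10A23 bytes_emitted=0
After char 3 ('O'=14): chars_in_quartet=4 acc=0x4288CE -> emit 42 88 CE, reset; bytes_emitted=3
After char 4 ('q'=42): chars_in_quartet=1 acc=0x2A bytes_emitted=3
After char 5 ('2'=54): chars_in_quartet=2 acc=0xAB6 bytes_emitted=3
After char 6 ('Q'=16): chars_in_quartet=3 acc=0x2AD90 bytes_emitted=3
After char 7 ('1'=53): chars_in_quartet=4 acc=0xAB6435 -> emit AB 64 35, reset; bytes_emitted=6
After char 8 ('T'=19): chars_in_quartet=1 acc=0x13 bytes_emitted=6
After char 9 ('a'=26): chars_in_quartet=2 acc=0x4DA bytes_emitted=6
After char 10 ('o'=40): chars_in_quartet=3 acc=0x136A8 bytes_emitted=6
Padding '=': partial quartet acc=0x136A8 -> emit 4D AA; bytes_emitted=8

Answer: 42 88 CE AB 64 35 4D AA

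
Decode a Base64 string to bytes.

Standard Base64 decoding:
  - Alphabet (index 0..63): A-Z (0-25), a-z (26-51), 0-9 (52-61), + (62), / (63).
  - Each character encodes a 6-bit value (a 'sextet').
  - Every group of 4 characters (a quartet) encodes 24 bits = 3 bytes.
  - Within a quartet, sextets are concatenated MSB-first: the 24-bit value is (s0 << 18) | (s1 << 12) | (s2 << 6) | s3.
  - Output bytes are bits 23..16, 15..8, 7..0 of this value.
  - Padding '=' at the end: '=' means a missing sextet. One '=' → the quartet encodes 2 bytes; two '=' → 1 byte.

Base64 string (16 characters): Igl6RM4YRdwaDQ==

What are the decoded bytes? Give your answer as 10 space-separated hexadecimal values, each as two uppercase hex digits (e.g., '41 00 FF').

After char 0 ('I'=8): chars_in_quartet=1 acc=0x8 bytes_emitted=0
After char 1 ('g'=32): chars_in_quartet=2 acc=0x220 bytes_emitted=0
After char 2 ('l'=37): chars_in_quartet=3 acc=0x8825 bytes_emitted=0
After char 3 ('6'=58): chars_in_quartet=4 acc=0x22097A -> emit 22 09 7A, reset; bytes_emitted=3
After char 4 ('R'=17): chars_in_quartet=1 acc=0x11 bytes_emitted=3
After char 5 ('M'=12): chars_in_quartet=2 acc=0x44C bytes_emitted=3
After char 6 ('4'=56): chars_in_quartet=3 acc=0x11338 bytes_emitted=3
After char 7 ('Y'=24): chars_in_quartet=4 acc=0x44CE18 -> emit 44 CE 18, reset; bytes_emitted=6
After char 8 ('R'=17): chars_in_quartet=1 acc=0x11 bytes_emitted=6
After char 9 ('d'=29): chars_in_quartet=2 acc=0x45D bytes_emitted=6
After char 10 ('w'=48): chars_in_quartet=3 acc=0x11770 bytes_emitted=6
After char 11 ('a'=26): chars_in_quartet=4 acc=0x45DC1A -> emit 45 DC 1A, reset; bytes_emitted=9
After char 12 ('D'=3): chars_in_quartet=1 acc=0x3 bytes_emitted=9
After char 13 ('Q'=16): chars_in_quartet=2 acc=0xD0 bytes_emitted=9
Padding '==': partial quartet acc=0xD0 -> emit 0D; bytes_emitted=10

Answer: 22 09 7A 44 CE 18 45 DC 1A 0D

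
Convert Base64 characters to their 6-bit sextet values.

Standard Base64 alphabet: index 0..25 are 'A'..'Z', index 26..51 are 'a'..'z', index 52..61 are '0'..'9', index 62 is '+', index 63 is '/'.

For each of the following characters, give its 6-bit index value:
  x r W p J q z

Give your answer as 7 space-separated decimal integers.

'x': a..z range, 26 + ord('x') − ord('a') = 49
'r': a..z range, 26 + ord('r') − ord('a') = 43
'W': A..Z range, ord('W') − ord('A') = 22
'p': a..z range, 26 + ord('p') − ord('a') = 41
'J': A..Z range, ord('J') − ord('A') = 9
'q': a..z range, 26 + ord('q') − ord('a') = 42
'z': a..z range, 26 + ord('z') − ord('a') = 51

Answer: 49 43 22 41 9 42 51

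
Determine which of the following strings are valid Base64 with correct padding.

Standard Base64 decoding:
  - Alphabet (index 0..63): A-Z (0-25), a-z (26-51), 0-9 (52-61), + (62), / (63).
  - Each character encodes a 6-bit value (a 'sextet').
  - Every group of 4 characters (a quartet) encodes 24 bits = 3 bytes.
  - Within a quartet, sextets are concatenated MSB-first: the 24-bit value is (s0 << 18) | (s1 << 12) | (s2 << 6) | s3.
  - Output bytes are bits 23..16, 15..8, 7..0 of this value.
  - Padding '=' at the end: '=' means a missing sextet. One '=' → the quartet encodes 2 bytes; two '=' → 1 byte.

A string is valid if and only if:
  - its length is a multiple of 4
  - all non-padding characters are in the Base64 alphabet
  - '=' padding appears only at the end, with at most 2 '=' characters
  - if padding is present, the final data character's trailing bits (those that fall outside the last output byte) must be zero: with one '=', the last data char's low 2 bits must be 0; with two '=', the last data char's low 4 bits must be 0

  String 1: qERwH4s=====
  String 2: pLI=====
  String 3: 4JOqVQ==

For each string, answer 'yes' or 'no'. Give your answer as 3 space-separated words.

Answer: no no yes

Derivation:
String 1: 'qERwH4s=====' → invalid (5 pad chars (max 2))
String 2: 'pLI=====' → invalid (5 pad chars (max 2))
String 3: '4JOqVQ==' → valid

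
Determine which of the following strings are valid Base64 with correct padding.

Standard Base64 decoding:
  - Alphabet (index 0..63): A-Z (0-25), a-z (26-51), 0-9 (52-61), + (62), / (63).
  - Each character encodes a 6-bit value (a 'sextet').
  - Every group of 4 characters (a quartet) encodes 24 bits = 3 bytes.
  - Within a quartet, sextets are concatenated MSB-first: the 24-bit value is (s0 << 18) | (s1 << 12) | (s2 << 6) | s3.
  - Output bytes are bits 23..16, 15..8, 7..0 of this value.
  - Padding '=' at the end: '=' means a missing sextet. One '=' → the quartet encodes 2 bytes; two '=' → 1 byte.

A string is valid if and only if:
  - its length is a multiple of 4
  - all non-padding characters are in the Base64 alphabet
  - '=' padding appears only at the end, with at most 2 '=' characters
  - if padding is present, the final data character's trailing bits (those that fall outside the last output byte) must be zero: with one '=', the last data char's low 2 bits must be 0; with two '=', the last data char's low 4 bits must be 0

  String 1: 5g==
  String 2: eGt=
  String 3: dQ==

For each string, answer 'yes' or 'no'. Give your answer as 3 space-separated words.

String 1: '5g==' → valid
String 2: 'eGt=' → invalid (bad trailing bits)
String 3: 'dQ==' → valid

Answer: yes no yes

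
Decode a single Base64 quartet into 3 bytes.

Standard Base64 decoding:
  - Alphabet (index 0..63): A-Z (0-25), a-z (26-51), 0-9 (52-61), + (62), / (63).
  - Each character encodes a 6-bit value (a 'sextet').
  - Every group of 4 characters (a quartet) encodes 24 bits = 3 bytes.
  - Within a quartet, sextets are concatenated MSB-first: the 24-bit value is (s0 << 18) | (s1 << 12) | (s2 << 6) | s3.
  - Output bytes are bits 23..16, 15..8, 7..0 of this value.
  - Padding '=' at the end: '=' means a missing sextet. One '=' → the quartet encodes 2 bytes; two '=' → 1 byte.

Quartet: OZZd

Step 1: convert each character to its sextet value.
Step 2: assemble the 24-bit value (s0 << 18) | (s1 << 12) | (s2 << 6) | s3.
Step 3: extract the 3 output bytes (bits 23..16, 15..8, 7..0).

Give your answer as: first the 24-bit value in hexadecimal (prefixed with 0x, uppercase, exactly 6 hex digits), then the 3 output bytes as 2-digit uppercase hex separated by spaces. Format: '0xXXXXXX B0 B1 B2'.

Answer: 0x39965D 39 96 5D

Derivation:
Sextets: O=14, Z=25, Z=25, d=29
24-bit: (14<<18) | (25<<12) | (25<<6) | 29
      = 0x380000 | 0x019000 | 0x000640 | 0x00001D
      = 0x39965D
Bytes: (v>>16)&0xFF=39, (v>>8)&0xFF=96, v&0xFF=5D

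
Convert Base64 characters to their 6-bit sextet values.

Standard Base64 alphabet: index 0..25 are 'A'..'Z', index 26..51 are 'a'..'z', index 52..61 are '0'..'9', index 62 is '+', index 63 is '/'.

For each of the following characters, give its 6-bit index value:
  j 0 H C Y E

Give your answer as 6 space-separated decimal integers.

Answer: 35 52 7 2 24 4

Derivation:
'j': a..z range, 26 + ord('j') − ord('a') = 35
'0': 0..9 range, 52 + ord('0') − ord('0') = 52
'H': A..Z range, ord('H') − ord('A') = 7
'C': A..Z range, ord('C') − ord('A') = 2
'Y': A..Z range, ord('Y') − ord('A') = 24
'E': A..Z range, ord('E') − ord('A') = 4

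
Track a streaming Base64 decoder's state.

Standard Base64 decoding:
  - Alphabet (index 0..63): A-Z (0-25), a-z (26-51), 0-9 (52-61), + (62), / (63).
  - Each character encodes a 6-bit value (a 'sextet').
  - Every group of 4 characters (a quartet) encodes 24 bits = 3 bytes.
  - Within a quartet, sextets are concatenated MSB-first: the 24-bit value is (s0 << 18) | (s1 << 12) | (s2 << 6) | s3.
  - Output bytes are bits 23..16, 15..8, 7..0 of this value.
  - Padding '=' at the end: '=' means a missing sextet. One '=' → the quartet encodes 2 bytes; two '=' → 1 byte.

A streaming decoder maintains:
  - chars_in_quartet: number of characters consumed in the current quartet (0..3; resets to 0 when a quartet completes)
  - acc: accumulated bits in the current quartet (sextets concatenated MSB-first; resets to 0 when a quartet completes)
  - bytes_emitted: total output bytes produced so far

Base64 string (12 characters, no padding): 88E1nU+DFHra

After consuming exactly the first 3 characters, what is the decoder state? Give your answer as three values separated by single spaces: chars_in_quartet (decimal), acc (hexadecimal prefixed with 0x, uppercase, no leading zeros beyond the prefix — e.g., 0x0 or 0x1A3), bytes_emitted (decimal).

Answer: 3 0x3CF04 0

Derivation:
After char 0 ('8'=60): chars_in_quartet=1 acc=0x3C bytes_emitted=0
After char 1 ('8'=60): chars_in_quartet=2 acc=0xF3C bytes_emitted=0
After char 2 ('E'=4): chars_in_quartet=3 acc=0x3CF04 bytes_emitted=0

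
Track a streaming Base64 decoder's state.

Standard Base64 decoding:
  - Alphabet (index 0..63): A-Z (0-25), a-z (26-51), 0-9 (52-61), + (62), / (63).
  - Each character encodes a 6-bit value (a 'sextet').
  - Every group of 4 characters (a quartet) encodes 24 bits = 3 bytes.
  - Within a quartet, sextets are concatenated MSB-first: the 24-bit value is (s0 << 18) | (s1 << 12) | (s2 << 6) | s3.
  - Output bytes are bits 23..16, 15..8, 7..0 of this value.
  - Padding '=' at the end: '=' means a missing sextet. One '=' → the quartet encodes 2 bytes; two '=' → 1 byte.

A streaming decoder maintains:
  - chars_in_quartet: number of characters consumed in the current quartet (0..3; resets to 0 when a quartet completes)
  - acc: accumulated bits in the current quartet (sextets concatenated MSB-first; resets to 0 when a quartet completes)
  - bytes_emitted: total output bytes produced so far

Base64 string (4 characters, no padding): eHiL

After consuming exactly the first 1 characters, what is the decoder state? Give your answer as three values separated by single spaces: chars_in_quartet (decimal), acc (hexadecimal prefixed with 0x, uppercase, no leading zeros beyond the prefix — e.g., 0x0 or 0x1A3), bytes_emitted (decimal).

After char 0 ('e'=30): chars_in_quartet=1 acc=0x1E bytes_emitted=0

Answer: 1 0x1E 0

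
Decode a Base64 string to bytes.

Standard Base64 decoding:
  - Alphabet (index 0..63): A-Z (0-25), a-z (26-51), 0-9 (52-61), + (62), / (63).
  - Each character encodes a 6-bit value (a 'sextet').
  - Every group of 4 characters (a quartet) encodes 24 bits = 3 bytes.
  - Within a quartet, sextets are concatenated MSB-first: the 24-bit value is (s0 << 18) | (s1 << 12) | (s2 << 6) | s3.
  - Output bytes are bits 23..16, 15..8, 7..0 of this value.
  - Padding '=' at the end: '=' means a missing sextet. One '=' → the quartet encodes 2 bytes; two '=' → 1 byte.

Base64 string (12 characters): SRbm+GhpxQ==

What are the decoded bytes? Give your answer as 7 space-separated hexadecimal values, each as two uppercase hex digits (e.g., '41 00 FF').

After char 0 ('S'=18): chars_in_quartet=1 acc=0x12 bytes_emitted=0
After char 1 ('R'=17): chars_in_quartet=2 acc=0x491 bytes_emitted=0
After char 2 ('b'=27): chars_in_quartet=3 acc=0x1245B bytes_emitted=0
After char 3 ('m'=38): chars_in_quartet=4 acc=0x4916E6 -> emit 49 16 E6, reset; bytes_emitted=3
After char 4 ('+'=62): chars_in_quartet=1 acc=0x3E bytes_emitted=3
After char 5 ('G'=6): chars_in_quartet=2 acc=0xF86 bytes_emitted=3
After char 6 ('h'=33): chars_in_quartet=3 acc=0x3E1A1 bytes_emitted=3
After char 7 ('p'=41): chars_in_quartet=4 acc=0xF86869 -> emit F8 68 69, reset; bytes_emitted=6
After char 8 ('x'=49): chars_in_quartet=1 acc=0x31 bytes_emitted=6
After char 9 ('Q'=16): chars_in_quartet=2 acc=0xC50 bytes_emitted=6
Padding '==': partial quartet acc=0xC50 -> emit C5; bytes_emitted=7

Answer: 49 16 E6 F8 68 69 C5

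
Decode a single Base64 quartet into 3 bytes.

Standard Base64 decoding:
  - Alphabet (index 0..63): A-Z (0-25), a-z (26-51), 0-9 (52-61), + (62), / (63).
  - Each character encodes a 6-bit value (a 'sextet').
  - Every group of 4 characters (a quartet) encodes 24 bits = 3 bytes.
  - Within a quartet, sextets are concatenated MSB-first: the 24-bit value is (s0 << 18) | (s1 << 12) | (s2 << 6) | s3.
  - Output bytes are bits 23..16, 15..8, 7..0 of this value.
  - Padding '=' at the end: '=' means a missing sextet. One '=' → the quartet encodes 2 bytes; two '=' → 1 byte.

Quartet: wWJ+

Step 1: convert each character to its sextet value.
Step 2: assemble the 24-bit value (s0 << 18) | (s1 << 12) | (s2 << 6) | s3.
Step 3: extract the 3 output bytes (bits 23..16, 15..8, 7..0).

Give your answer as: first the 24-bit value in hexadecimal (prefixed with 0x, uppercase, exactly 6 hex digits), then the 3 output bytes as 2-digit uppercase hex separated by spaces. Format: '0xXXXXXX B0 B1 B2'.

Sextets: w=48, W=22, J=9, +=62
24-bit: (48<<18) | (22<<12) | (9<<6) | 62
      = 0xC00000 | 0x016000 | 0x000240 | 0x00003E
      = 0xC1627E
Bytes: (v>>16)&0xFF=C1, (v>>8)&0xFF=62, v&0xFF=7E

Answer: 0xC1627E C1 62 7E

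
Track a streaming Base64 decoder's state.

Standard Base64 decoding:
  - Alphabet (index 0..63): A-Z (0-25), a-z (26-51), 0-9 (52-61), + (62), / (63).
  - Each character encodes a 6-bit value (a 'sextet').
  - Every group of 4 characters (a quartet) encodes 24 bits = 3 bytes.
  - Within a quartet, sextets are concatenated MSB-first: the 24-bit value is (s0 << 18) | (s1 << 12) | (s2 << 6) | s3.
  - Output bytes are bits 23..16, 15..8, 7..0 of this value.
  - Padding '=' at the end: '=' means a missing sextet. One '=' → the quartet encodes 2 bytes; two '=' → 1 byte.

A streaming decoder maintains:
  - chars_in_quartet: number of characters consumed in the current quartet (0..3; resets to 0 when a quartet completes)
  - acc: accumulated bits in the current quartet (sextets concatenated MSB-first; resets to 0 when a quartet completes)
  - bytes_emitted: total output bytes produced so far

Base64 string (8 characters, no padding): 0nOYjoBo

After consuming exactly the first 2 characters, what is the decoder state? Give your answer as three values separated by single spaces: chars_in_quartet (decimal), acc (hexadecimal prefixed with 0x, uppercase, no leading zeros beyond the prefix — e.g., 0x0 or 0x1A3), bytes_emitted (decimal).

Answer: 2 0xD27 0

Derivation:
After char 0 ('0'=52): chars_in_quartet=1 acc=0x34 bytes_emitted=0
After char 1 ('n'=39): chars_in_quartet=2 acc=0xD27 bytes_emitted=0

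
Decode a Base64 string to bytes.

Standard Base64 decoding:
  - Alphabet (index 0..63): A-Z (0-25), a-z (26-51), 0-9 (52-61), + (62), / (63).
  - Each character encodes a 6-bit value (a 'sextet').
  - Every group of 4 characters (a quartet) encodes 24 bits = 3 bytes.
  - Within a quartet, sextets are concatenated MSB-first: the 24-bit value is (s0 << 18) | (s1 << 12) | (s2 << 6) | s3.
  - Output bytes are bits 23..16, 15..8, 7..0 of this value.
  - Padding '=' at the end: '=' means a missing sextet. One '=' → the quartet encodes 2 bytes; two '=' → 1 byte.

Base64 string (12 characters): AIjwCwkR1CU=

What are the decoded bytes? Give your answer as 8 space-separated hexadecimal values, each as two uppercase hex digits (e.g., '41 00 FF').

Answer: 00 88 F0 0B 09 11 D4 25

Derivation:
After char 0 ('A'=0): chars_in_quartet=1 acc=0x0 bytes_emitted=0
After char 1 ('I'=8): chars_in_quartet=2 acc=0x8 bytes_emitted=0
After char 2 ('j'=35): chars_in_quartet=3 acc=0x223 bytes_emitted=0
After char 3 ('w'=48): chars_in_quartet=4 acc=0x88F0 -> emit 00 88 F0, reset; bytes_emitted=3
After char 4 ('C'=2): chars_in_quartet=1 acc=0x2 bytes_emitted=3
After char 5 ('w'=48): chars_in_quartet=2 acc=0xB0 bytes_emitted=3
After char 6 ('k'=36): chars_in_quartet=3 acc=0x2C24 bytes_emitted=3
After char 7 ('R'=17): chars_in_quartet=4 acc=0xB0911 -> emit 0B 09 11, reset; bytes_emitted=6
After char 8 ('1'=53): chars_in_quartet=1 acc=0x35 bytes_emitted=6
After char 9 ('C'=2): chars_in_quartet=2 acc=0xD42 bytes_emitted=6
After char 10 ('U'=20): chars_in_quartet=3 acc=0x35094 bytes_emitted=6
Padding '=': partial quartet acc=0x35094 -> emit D4 25; bytes_emitted=8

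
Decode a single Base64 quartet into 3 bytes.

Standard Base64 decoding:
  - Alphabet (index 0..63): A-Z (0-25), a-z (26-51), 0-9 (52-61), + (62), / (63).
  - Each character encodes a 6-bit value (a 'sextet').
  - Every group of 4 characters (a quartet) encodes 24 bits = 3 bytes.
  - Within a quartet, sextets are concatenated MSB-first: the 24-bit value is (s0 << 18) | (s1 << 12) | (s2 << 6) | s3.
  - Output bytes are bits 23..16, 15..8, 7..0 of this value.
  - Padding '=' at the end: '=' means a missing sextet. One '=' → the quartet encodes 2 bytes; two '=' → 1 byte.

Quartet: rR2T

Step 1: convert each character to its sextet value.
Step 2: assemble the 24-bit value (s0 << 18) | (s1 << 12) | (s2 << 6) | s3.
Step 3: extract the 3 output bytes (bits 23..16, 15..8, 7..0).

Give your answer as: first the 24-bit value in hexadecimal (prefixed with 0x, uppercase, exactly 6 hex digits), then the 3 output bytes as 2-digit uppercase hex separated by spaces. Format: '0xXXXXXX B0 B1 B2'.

Answer: 0xAD1D93 AD 1D 93

Derivation:
Sextets: r=43, R=17, 2=54, T=19
24-bit: (43<<18) | (17<<12) | (54<<6) | 19
      = 0xAC0000 | 0x011000 | 0x000D80 | 0x000013
      = 0xAD1D93
Bytes: (v>>16)&0xFF=AD, (v>>8)&0xFF=1D, v&0xFF=93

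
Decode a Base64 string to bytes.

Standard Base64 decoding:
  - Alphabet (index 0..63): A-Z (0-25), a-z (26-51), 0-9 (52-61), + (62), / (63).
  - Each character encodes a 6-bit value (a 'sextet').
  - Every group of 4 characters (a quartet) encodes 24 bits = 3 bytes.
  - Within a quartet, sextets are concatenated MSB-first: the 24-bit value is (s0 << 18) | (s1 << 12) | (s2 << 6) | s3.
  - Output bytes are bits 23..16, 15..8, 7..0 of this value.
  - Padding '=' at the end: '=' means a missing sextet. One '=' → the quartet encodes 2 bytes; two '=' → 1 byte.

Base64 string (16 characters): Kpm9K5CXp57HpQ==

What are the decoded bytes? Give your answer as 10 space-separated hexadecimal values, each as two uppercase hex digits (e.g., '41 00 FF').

Answer: 2A 99 BD 2B 90 97 A7 9E C7 A5

Derivation:
After char 0 ('K'=10): chars_in_quartet=1 acc=0xA bytes_emitted=0
After char 1 ('p'=41): chars_in_quartet=2 acc=0x2A9 bytes_emitted=0
After char 2 ('m'=38): chars_in_quartet=3 acc=0xAA66 bytes_emitted=0
After char 3 ('9'=61): chars_in_quartet=4 acc=0x2A99BD -> emit 2A 99 BD, reset; bytes_emitted=3
After char 4 ('K'=10): chars_in_quartet=1 acc=0xA bytes_emitted=3
After char 5 ('5'=57): chars_in_quartet=2 acc=0x2B9 bytes_emitted=3
After char 6 ('C'=2): chars_in_quartet=3 acc=0xAE42 bytes_emitted=3
After char 7 ('X'=23): chars_in_quartet=4 acc=0x2B9097 -> emit 2B 90 97, reset; bytes_emitted=6
After char 8 ('p'=41): chars_in_quartet=1 acc=0x29 bytes_emitted=6
After char 9 ('5'=57): chars_in_quartet=2 acc=0xA79 bytes_emitted=6
After char 10 ('7'=59): chars_in_quartet=3 acc=0x29E7B bytes_emitted=6
After char 11 ('H'=7): chars_in_quartet=4 acc=0xA79EC7 -> emit A7 9E C7, reset; bytes_emitted=9
After char 12 ('p'=41): chars_in_quartet=1 acc=0x29 bytes_emitted=9
After char 13 ('Q'=16): chars_in_quartet=2 acc=0xA50 bytes_emitted=9
Padding '==': partial quartet acc=0xA50 -> emit A5; bytes_emitted=10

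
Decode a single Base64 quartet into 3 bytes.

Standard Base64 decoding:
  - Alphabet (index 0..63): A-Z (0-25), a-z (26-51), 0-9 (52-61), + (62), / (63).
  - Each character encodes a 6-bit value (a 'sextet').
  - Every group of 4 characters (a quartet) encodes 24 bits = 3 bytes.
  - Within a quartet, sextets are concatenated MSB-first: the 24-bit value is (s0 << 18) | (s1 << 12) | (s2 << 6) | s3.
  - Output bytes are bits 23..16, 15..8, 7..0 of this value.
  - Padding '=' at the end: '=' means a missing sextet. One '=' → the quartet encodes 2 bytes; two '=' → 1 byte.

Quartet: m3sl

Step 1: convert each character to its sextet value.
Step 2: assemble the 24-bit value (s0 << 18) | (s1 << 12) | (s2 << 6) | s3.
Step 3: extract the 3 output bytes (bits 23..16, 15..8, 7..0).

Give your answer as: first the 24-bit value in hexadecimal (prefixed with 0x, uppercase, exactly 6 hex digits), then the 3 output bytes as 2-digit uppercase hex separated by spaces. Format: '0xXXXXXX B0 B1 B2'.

Sextets: m=38, 3=55, s=44, l=37
24-bit: (38<<18) | (55<<12) | (44<<6) | 37
      = 0x980000 | 0x037000 | 0x000B00 | 0x000025
      = 0x9B7B25
Bytes: (v>>16)&0xFF=9B, (v>>8)&0xFF=7B, v&0xFF=25

Answer: 0x9B7B25 9B 7B 25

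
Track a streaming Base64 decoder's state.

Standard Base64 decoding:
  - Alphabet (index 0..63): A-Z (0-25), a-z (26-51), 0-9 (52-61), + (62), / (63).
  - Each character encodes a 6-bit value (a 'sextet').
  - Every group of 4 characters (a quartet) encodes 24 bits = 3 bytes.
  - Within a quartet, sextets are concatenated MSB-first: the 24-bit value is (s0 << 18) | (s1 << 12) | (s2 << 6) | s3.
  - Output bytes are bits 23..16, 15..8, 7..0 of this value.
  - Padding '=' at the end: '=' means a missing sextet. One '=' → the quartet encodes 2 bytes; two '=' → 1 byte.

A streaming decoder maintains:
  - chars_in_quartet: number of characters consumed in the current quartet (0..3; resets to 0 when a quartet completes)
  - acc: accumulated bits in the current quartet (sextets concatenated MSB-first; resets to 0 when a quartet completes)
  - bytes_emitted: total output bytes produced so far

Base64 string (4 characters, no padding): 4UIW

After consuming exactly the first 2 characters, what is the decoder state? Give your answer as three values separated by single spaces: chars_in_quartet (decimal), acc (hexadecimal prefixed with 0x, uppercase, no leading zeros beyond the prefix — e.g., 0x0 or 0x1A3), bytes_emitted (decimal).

After char 0 ('4'=56): chars_in_quartet=1 acc=0x38 bytes_emitted=0
After char 1 ('U'=20): chars_in_quartet=2 acc=0xE14 bytes_emitted=0

Answer: 2 0xE14 0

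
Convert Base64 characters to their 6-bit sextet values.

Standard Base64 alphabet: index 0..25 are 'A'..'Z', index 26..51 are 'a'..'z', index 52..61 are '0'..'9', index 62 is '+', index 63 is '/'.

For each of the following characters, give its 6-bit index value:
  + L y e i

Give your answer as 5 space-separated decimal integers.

'+': index 62
'L': A..Z range, ord('L') − ord('A') = 11
'y': a..z range, 26 + ord('y') − ord('a') = 50
'e': a..z range, 26 + ord('e') − ord('a') = 30
'i': a..z range, 26 + ord('i') − ord('a') = 34

Answer: 62 11 50 30 34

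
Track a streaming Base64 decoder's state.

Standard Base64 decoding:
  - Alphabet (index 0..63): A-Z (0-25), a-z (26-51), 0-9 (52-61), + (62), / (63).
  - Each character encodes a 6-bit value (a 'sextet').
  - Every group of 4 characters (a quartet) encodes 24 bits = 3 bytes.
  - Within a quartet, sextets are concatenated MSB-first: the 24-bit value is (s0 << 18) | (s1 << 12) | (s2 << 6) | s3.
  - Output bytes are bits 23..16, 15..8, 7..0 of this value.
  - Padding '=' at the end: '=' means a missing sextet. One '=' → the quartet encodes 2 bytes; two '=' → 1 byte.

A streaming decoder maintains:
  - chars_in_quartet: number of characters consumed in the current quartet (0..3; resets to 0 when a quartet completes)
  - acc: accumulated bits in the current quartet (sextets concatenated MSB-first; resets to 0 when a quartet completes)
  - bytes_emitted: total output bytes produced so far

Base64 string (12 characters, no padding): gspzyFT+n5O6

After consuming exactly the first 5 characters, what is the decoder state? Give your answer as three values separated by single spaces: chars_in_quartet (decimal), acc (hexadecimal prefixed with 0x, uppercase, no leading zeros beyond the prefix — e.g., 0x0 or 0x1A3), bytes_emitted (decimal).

After char 0 ('g'=32): chars_in_quartet=1 acc=0x20 bytes_emitted=0
After char 1 ('s'=44): chars_in_quartet=2 acc=0x82C bytes_emitted=0
After char 2 ('p'=41): chars_in_quartet=3 acc=0x20B29 bytes_emitted=0
After char 3 ('z'=51): chars_in_quartet=4 acc=0x82CA73 -> emit 82 CA 73, reset; bytes_emitted=3
After char 4 ('y'=50): chars_in_quartet=1 acc=0x32 bytes_emitted=3

Answer: 1 0x32 3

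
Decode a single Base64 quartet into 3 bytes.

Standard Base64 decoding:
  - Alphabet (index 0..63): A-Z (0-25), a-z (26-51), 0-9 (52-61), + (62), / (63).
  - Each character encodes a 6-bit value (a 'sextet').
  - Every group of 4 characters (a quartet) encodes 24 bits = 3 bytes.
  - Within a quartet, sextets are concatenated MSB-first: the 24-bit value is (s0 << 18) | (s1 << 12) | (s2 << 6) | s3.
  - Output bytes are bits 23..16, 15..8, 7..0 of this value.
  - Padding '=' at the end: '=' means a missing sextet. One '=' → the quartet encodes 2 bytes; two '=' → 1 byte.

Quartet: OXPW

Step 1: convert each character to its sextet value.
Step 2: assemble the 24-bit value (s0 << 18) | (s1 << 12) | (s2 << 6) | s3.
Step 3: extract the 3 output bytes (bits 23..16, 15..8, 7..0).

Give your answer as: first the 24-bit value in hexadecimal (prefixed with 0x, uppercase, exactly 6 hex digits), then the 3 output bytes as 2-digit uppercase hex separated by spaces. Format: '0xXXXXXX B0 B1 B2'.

Sextets: O=14, X=23, P=15, W=22
24-bit: (14<<18) | (23<<12) | (15<<6) | 22
      = 0x380000 | 0x017000 | 0x0003C0 | 0x000016
      = 0x3973D6
Bytes: (v>>16)&0xFF=39, (v>>8)&0xFF=73, v&0xFF=D6

Answer: 0x3973D6 39 73 D6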